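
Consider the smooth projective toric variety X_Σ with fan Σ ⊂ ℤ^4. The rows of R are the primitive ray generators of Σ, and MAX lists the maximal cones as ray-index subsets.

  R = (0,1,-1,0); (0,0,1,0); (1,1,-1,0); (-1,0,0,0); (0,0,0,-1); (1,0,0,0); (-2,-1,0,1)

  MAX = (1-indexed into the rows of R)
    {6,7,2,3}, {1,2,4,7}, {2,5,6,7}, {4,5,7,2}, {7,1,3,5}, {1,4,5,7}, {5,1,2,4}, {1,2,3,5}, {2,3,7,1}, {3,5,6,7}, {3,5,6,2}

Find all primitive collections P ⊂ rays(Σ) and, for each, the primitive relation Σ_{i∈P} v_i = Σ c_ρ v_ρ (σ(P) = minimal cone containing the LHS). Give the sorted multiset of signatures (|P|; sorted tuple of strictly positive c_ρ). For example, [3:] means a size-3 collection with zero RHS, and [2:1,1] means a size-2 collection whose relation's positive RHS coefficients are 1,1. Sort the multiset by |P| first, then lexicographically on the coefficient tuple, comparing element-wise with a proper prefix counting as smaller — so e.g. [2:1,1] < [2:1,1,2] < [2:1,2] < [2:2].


Primitive collections (5):

  • {4,6}:  v_{4} + v_{6} = 0  so sig = [2:]
  • {1,6}:  v_{1} + v_{6} = v_{3}  so sig = [2:1]
  • {3,4}:  v_{3} + v_{4} = v_{1}  so sig = [2:1]
  • {2,3,5,7}:  v_{2} + v_{3} + v_{5} + v_{7} = v_{4}  so sig = [4:1]
  • {1,2,5,7}:  v_{1} + v_{2} + v_{5} + v_{7} = 2·v_{4}  so sig = [4:2]

Signatures (|P|; sorted positive RHS coefficients), sorted:
    |P|=2: 3 collections, coeffs (), (1), (1)
    |P|=4: 2 collections, coeffs (1), (2)


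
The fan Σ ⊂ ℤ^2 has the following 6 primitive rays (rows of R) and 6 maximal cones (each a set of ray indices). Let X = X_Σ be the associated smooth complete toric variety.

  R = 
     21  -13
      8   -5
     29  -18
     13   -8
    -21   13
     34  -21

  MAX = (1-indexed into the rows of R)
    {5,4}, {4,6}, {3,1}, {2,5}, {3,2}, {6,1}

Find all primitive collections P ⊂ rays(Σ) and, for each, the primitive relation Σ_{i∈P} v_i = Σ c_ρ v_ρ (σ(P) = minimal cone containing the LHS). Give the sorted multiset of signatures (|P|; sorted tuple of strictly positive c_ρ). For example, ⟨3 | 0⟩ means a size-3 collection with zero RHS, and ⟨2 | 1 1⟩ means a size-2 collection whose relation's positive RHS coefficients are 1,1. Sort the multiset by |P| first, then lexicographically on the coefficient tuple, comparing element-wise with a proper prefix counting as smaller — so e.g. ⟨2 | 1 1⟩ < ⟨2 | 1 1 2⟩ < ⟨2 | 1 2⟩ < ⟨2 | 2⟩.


Minimal non-faces — 9 found among 6 rays, 6 max cones:

  {1,5}:  v_{1} + v_{5} = 0 — sig = ⟨2 | 0⟩
  {1,2}:  v_{1} + v_{2} = v_{3} — sig = ⟨2 | 1⟩
  {1,4}:  v_{1} + v_{4} = v_{6} — sig = ⟨2 | 1⟩
  {2,4}:  v_{2} + v_{4} = v_{1} — sig = ⟨2 | 1⟩
  {3,5}:  v_{3} + v_{5} = v_{2} — sig = ⟨2 | 1⟩
  {5,6}:  v_{5} + v_{6} = v_{4} — sig = ⟨2 | 1⟩
  {2,6}:  v_{2} + v_{6} = 2·v_{1} — sig = ⟨2 | 2⟩
  {3,4}:  v_{3} + v_{4} = 2·v_{1} — sig = ⟨2 | 2⟩
  {3,6}:  v_{3} + v_{6} = 3·v_{1} — sig = ⟨2 | 3⟩

so the primitive-relation signature multiset is
    ⟨2 | 0⟩
    ⟨2 | 1⟩
    ⟨2 | 1⟩
    ⟨2 | 1⟩
    ⟨2 | 1⟩
    ⟨2 | 1⟩
    ⟨2 | 2⟩
    ⟨2 | 2⟩
    ⟨2 | 3⟩


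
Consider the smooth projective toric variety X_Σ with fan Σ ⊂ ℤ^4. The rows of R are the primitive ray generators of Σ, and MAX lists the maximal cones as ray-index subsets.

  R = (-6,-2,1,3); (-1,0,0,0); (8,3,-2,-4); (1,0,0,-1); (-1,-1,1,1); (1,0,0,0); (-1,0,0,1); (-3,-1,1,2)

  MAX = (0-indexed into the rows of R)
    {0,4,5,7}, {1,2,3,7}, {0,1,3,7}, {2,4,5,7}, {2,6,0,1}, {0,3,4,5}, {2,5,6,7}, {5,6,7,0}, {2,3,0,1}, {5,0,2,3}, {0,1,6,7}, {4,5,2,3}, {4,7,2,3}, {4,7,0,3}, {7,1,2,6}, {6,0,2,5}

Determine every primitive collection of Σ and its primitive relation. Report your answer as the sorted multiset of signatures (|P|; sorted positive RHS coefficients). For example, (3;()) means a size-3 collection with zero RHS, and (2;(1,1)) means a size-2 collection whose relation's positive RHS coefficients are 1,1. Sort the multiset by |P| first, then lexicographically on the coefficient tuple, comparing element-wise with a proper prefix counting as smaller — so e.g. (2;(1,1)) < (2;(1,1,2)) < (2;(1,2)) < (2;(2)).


The 7 primitive collections of Σ (r=8, n=4):

  • {1,5}:  v_{1} + v_{5} = 0 ; sig = (2;())
  • {3,6}:  v_{3} + v_{6} = 0 ; sig = (2;())
  • {1,4}:  v_{1} + v_{4} = v_{3} + v_{7} ; sig = (2;(1,1))
  • {4,6}:  v_{4} + v_{6} = v_{5} + v_{7} ; sig = (2;(1,1))
  • {0,2,4}:  v_{0} + v_{2} + v_{4} = v_{5} ; sig = (3;(1))
  • {0,2,7}:  v_{0} + v_{2} + v_{7} = v_{6} ; sig = (3;(1))
  • {3,5,7}:  v_{3} + v_{5} + v_{7} = v_{4} ; sig = (3;(1))

Hence PRS(X_Σ) =
{ (2;()) ×2,  (2;(1,1)) ×2,  (3;(1)) ×3 }


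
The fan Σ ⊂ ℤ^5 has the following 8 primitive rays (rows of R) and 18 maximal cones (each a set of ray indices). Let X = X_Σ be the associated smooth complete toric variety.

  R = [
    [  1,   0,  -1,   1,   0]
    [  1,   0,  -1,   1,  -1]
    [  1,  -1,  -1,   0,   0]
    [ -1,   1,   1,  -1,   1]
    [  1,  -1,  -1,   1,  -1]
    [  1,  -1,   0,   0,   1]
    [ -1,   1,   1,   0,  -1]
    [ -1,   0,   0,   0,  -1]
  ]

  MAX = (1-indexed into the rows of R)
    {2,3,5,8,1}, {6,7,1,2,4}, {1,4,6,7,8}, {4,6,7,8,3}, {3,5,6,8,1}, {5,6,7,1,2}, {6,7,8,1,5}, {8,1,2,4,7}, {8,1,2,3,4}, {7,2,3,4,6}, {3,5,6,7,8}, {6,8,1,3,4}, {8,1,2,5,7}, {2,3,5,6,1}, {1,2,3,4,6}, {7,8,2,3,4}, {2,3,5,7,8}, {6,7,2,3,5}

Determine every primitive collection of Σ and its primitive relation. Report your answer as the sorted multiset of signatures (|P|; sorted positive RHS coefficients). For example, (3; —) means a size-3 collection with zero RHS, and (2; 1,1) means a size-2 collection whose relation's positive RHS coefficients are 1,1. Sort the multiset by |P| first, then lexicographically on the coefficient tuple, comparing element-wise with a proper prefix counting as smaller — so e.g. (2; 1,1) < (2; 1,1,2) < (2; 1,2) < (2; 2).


Minimal non-faces — 3 found among 8 rays, 18 max cones:

  P = {4,5}:  v_{4} + v_{5} = 0  so sig = (2; —)
  P = {1,3,7}:  v_{1} + v_{3} + v_{7} = v_{2}  so sig = (3; 1)
  P = {2,6,8}:  v_{2} + v_{6} + v_{8} = v_{5}  so sig = (3; 1)

Signatures (|P|; sorted positive RHS coefficients), sorted:
    (2; —)
    (3; 1)
    (3; 1)


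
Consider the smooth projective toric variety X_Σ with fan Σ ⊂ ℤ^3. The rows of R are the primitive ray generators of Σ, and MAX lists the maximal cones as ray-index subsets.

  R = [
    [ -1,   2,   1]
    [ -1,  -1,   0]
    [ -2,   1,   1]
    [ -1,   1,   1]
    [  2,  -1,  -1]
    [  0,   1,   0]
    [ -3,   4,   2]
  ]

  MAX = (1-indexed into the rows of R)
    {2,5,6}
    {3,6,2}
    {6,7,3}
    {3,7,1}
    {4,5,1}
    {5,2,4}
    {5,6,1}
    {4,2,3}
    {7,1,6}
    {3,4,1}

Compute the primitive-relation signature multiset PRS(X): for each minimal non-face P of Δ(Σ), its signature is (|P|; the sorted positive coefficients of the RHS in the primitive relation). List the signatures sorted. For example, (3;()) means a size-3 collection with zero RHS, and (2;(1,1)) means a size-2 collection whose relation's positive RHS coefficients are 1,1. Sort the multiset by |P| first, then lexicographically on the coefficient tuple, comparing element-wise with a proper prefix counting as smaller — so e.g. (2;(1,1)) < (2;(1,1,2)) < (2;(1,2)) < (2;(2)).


Δ(Σ) — 7 vertices, 7 min non-faces:

  P = {3,5}:  v_{3} + v_{5} = 0 — sig = (2;())
  P = {1,2}:  v_{1} + v_{2} = v_{3} — sig = (2;(1))
  P = {4,6}:  v_{4} + v_{6} = v_{1} — sig = (2;(1))
  P = {5,7}:  v_{5} + v_{7} = v_{1} + v_{6} — sig = (2;(1,1))
  P = {2,7}:  v_{2} + v_{7} = 2·v_{3} + v_{6} — sig = (2;(1,2))
  P = {4,7}:  v_{4} + v_{7} = 2·v_{1} + v_{3} — sig = (2;(1,2))
  P = {1,3,6}:  v_{1} + v_{3} + v_{6} = v_{7} — sig = (3;(1))

Sorted signature multiset PRS(X):
    (2;())
    (2;(1))
    (2;(1))
    (2;(1,1))
    (2;(1,2))
    (2;(1,2))
    (3;(1))


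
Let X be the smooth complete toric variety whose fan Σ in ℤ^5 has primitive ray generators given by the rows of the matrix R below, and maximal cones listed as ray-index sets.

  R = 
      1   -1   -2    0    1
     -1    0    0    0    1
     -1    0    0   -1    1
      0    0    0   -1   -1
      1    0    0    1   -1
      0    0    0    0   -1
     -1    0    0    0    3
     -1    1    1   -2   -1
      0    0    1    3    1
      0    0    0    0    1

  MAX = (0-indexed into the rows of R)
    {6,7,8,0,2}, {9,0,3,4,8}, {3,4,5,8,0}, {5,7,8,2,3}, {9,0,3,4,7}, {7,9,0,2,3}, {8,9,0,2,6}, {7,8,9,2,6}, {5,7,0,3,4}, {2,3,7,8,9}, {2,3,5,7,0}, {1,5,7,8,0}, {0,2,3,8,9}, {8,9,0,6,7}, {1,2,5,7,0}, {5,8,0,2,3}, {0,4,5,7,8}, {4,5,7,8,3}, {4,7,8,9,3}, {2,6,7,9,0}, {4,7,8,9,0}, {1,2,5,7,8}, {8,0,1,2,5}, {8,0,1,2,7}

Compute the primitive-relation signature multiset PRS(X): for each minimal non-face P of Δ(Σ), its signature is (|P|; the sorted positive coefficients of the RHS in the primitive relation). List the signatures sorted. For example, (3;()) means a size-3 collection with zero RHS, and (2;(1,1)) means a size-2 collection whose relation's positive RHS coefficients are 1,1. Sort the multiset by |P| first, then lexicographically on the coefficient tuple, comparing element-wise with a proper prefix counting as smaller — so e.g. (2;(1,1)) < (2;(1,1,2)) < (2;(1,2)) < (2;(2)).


Minimal non-faces — 12 found among 10 rays, 24 max cones:

  {2,4}:  v_{2} + v_{4} = 0 ; sig = (2;())
  {5,9}:  v_{5} + v_{9} = 0 ; sig = (2;())
  {1,3}:  v_{1} + v_{3} = v_{2} + v_{5} ; sig = (2;(1,1))
  {3,6}:  v_{3} + v_{6} = v_{2} + v_{9} ; sig = (2;(1,1))
  {1,4}:  v_{1} + v_{4} = v_{0} + v_{5} + v_{7} + v_{8} ; sig = (2;(1,1,1,1))
  {1,9}:  v_{1} + v_{9} = v_{0} + v_{2} + v_{7} + v_{8} ; sig = (2;(1,1,1,1))
  {4,6}:  v_{4} + v_{6} = v_{0} + v_{7} + v_{8} + v_{9} ; sig = (2;(1,1,1,1))
  {5,6}:  v_{5} + v_{6} = v_{0} + v_{2} + v_{7} + v_{8} ; sig = (2;(1,1,1,1))
  {1,6}:  v_{1} + v_{6} = 2·v_{0} + 2·v_{2} + 2·v_{7} + 2·v_{8} ; sig = (2;(2,2,2,2))
  {0,3,7,8}:  v_{0} + v_{3} + v_{7} + v_{8} = 0 ; sig = (4;())
  {0,2,5,7,8}:  v_{0} + v_{2} + v_{5} + v_{7} + v_{8} = v_{1} ; sig = (5;(1))
  {0,2,7,8,9}:  v_{0} + v_{2} + v_{7} + v_{8} + v_{9} = v_{6} ; sig = (5;(1))

Signatures (|P|; sorted positive RHS coefficients), sorted:
{ (2;()) ×2,  (2;(1,1)) ×2,  (2;(1,1,1,1)) ×4,  (2;(2,2,2,2)),  (4;()),  (5;(1)) ×2 }


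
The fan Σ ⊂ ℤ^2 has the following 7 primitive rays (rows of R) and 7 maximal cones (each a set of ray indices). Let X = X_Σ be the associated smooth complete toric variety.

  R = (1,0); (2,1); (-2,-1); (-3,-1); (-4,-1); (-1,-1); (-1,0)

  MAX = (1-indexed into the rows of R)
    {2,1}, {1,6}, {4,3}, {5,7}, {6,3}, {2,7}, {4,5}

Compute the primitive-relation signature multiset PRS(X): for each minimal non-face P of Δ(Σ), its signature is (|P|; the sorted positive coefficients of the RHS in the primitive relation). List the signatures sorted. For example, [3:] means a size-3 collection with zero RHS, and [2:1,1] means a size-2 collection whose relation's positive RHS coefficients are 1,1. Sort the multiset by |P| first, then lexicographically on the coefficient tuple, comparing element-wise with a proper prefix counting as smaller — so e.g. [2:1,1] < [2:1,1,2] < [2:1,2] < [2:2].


Σ has 14 primitive collections:

  P={1,7}:  v_{1} + v_{7} = 0  ⟹  sig = [2:]
  P={2,3}:  v_{2} + v_{3} = 0  ⟹  sig = [2:]
  P={1,3}:  v_{1} + v_{3} = v_{6}  ⟹  sig = [2:1]
  P={1,4}:  v_{1} + v_{4} = v_{3}  ⟹  sig = [2:1]
  P={1,5}:  v_{1} + v_{5} = v_{4}  ⟹  sig = [2:1]
  P={2,4}:  v_{2} + v_{4} = v_{7}  ⟹  sig = [2:1]
  P={2,6}:  v_{2} + v_{6} = v_{1}  ⟹  sig = [2:1]
  P={3,7}:  v_{3} + v_{7} = v_{4}  ⟹  sig = [2:1]
  P={4,7}:  v_{4} + v_{7} = v_{5}  ⟹  sig = [2:1]
  P={6,7}:  v_{6} + v_{7} = v_{3}  ⟹  sig = [2:1]
  P={5,6}:  v_{5} + v_{6} = v_{3} + v_{4}  ⟹  sig = [2:1,1]
  P={2,5}:  v_{2} + v_{5} = 2·v_{7}  ⟹  sig = [2:2]
  P={3,5}:  v_{3} + v_{5} = 2·v_{4}  ⟹  sig = [2:2]
  P={4,6}:  v_{4} + v_{6} = 2·v_{3}  ⟹  sig = [2:2]

Hence PRS(X_Σ) =
{ [2:] ×2,  [2:1] ×8,  [2:1,1],  [2:2] ×3 }


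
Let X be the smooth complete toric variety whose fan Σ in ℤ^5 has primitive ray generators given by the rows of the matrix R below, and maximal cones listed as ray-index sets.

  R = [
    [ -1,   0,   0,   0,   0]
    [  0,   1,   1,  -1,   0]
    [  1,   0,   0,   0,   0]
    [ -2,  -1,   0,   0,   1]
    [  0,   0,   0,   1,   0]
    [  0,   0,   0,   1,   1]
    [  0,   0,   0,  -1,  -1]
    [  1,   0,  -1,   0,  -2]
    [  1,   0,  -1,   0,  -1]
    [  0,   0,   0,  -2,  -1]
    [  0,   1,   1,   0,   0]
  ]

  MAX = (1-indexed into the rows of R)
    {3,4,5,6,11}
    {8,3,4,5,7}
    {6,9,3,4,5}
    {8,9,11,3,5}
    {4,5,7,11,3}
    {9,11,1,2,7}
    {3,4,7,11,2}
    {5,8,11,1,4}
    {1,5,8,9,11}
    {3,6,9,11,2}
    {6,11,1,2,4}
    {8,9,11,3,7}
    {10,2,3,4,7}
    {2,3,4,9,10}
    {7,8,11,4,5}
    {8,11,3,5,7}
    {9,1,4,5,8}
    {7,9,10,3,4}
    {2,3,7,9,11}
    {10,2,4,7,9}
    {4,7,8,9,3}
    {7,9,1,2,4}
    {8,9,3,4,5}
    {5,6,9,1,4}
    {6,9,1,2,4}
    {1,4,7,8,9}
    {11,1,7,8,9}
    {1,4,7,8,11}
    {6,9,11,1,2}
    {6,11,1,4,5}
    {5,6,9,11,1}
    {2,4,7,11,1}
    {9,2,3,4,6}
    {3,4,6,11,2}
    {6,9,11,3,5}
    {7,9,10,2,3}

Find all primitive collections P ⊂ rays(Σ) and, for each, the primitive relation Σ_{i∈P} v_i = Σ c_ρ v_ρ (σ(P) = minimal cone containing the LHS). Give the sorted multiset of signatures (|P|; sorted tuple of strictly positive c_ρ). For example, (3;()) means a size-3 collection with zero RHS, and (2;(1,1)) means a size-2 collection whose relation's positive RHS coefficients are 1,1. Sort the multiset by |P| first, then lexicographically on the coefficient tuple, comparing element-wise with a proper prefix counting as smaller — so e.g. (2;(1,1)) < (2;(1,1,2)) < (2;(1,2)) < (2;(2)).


15 minimal non-faces of Δ(Σ) (on 11 rays):

  P = {1,3}:  v_{1} + v_{3} = 0  →  sig = (2;())
  P = {6,7}:  v_{6} + v_{7} = 0  →  sig = (2;())
  P = {2,5}:  v_{2} + v_{5} = v_{11}  →  sig = (2;(1))
  P = {5,10}:  v_{5} + v_{10} = v_{7}  →  sig = (2;(1))
  P = {6,8}:  v_{6} + v_{8} = v_{5} + v_{9}  →  sig = (2;(1,1))
  P = {10,11}:  v_{10} + v_{11} = v_{2} + v_{7}  →  sig = (2;(1,1))
  P = {2,8}:  v_{2} + v_{8} = v_{7} + v_{9} + v_{11}  →  sig = (2;(1,1,1))
  P = {1,10}:  v_{1} + v_{10} = v_{2} + v_{4} + v_{7} + v_{9}  →  sig = (2;(1,1,1,1))
  P = {6,10}:  v_{6} + v_{10} = v_{2} + v_{3} + v_{4} + v_{9}  →  sig = (2;(1,1,1,1))
  P = {8,10}:  v_{8} + v_{10} = 2·v_{7} + v_{9}  →  sig = (2;(1,2))
  P = {4,9,11}:  v_{4} + v_{9} + v_{11} = v_{1}  →  sig = (3;(1))
  P = {5,7,9}:  v_{5} + v_{7} + v_{9} = v_{8}  →  sig = (3;(1))
  P = {1,5,7}:  v_{1} + v_{5} + v_{7} = v_{4} + v_{8} + v_{11}  →  sig = (3;(1,1,1))
  P = {3,4,8,11}:  v_{3} + v_{4} + v_{8} + v_{11} = v_{5} + v_{7}  →  sig = (4;(1,1))
  P = {2,3,4,7,9}:  v_{2} + v_{3} + v_{4} + v_{7} + v_{9} = v_{10}  →  sig = (5;(1))

Sorted signature multiset PRS(X):
{ (2;()) ×2,  (2;(1)) ×2,  (2;(1,1)) ×2,  (2;(1,1,1)),  (2;(1,1,1,1)) ×2,  (2;(1,2)),  (3;(1)) ×2,  (3;(1,1,1)),  (4;(1,1)),  (5;(1)) }


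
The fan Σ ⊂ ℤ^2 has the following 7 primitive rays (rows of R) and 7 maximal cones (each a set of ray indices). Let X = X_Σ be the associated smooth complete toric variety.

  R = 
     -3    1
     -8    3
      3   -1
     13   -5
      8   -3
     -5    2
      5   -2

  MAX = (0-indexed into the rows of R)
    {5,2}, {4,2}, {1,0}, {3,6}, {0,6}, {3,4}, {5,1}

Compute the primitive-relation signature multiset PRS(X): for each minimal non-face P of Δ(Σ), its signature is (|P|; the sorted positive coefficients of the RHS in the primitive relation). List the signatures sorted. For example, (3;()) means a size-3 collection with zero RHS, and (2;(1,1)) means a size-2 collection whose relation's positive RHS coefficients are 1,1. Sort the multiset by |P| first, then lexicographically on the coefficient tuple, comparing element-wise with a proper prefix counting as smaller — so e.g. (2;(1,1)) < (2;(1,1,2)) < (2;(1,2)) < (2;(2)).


14 collections generate NE(X_Σ); each relation:

  P = {0,2}:  v_{0} + v_{2} = 0  ⟹  sig = (2;())
  P = {1,4}:  v_{1} + v_{4} = 0  ⟹  sig = (2;())
  P = {5,6}:  v_{5} + v_{6} = 0  ⟹  sig = (2;())
  P = {0,4}:  v_{0} + v_{4} = v_{6}  ⟹  sig = (2;(1))
  P = {0,5}:  v_{0} + v_{5} = v_{1}  ⟹  sig = (2;(1))
  P = {1,2}:  v_{1} + v_{2} = v_{5}  ⟹  sig = (2;(1))
  P = {1,3}:  v_{1} + v_{3} = v_{6}  ⟹  sig = (2;(1))
  P = {1,6}:  v_{1} + v_{6} = v_{0}  ⟹  sig = (2;(1))
  P = {2,6}:  v_{2} + v_{6} = v_{4}  ⟹  sig = (2;(1))
  P = {3,5}:  v_{3} + v_{5} = v_{4}  ⟹  sig = (2;(1))
  P = {4,5}:  v_{4} + v_{5} = v_{2}  ⟹  sig = (2;(1))
  P = {4,6}:  v_{4} + v_{6} = v_{3}  ⟹  sig = (2;(1))
  P = {0,3}:  v_{0} + v_{3} = 2·v_{6}  ⟹  sig = (2;(2))
  P = {2,3}:  v_{2} + v_{3} = 2·v_{4}  ⟹  sig = (2;(2))

Hence PRS(X_Σ) =
    (2;())
    (2;())
    (2;())
    (2;(1))
    (2;(1))
    (2;(1))
    (2;(1))
    (2;(1))
    (2;(1))
    (2;(1))
    (2;(1))
    (2;(1))
    (2;(2))
    (2;(2))


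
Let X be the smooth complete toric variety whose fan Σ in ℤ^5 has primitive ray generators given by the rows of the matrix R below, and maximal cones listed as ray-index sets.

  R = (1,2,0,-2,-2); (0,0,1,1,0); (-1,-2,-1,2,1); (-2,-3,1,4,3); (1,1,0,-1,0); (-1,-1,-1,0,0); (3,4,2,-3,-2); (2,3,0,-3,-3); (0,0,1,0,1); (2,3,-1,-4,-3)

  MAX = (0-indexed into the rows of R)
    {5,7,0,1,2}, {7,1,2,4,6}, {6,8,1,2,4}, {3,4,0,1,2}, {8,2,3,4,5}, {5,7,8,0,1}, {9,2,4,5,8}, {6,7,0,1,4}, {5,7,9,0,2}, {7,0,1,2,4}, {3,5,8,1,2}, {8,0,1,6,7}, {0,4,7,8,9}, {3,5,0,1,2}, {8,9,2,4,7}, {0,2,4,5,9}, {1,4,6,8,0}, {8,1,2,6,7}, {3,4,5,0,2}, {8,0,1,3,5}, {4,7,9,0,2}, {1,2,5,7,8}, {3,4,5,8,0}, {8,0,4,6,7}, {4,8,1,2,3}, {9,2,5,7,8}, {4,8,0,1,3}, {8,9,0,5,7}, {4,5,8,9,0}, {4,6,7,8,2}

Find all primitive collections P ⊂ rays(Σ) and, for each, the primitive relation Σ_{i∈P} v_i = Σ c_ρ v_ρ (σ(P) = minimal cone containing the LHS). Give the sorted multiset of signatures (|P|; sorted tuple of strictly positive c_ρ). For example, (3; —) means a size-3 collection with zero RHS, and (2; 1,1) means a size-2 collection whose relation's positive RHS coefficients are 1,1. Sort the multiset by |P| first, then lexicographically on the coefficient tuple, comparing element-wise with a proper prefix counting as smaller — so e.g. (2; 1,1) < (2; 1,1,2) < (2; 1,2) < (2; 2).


11 minimal non-faces of Δ(Σ) (on 10 rays):

  P = {3,9}:  v_{3} + v_{9} = 0  ⇒ sig = (2; —)
  P = {1,9}:  v_{1} + v_{9} = v_{7}  ⇒ sig = (2; 1)
  P = {3,7}:  v_{3} + v_{7} = v_{1}  ⇒ sig = (2; 1)
  P = {5,6}:  v_{5} + v_{6} = v_{7} + v_{8}  ⇒ sig = (2; 1,1)
  P = {3,6}:  v_{3} + v_{6} = 2·v_{1} + v_{4} + v_{8}  ⇒ sig = (2; 1,1,2)
  P = {6,9}:  v_{6} + v_{9} = v_{4} + 2·v_{7} + v_{8}  ⇒ sig = (2; 1,1,2)
  P = {0,2,8}:  v_{0} + v_{2} + v_{8} = 0  ⇒ sig = (3; —)
  P = {1,4,5}:  v_{1} + v_{4} + v_{5} = 0  ⇒ sig = (3; —)
  P = {4,5,7}:  v_{4} + v_{5} + v_{7} = v_{9}  ⇒ sig = (3; 1)
  P = {0,2,6}:  v_{0} + v_{2} + v_{6} = v_{1} + v_{4} + v_{7}  ⇒ sig = (3; 1,1,1)
  P = {1,4,7,8}:  v_{1} + v_{4} + v_{7} + v_{8} = v_{6}  ⇒ sig = (4; 1)

so the primitive-relation signature multiset is
[(2; —), (2; 1), (2; 1), (2; 1,1), (2; 1,1,2), (2; 1,1,2), (3; —), (3; —), (3; 1), (3; 1,1,1), (4; 1)]


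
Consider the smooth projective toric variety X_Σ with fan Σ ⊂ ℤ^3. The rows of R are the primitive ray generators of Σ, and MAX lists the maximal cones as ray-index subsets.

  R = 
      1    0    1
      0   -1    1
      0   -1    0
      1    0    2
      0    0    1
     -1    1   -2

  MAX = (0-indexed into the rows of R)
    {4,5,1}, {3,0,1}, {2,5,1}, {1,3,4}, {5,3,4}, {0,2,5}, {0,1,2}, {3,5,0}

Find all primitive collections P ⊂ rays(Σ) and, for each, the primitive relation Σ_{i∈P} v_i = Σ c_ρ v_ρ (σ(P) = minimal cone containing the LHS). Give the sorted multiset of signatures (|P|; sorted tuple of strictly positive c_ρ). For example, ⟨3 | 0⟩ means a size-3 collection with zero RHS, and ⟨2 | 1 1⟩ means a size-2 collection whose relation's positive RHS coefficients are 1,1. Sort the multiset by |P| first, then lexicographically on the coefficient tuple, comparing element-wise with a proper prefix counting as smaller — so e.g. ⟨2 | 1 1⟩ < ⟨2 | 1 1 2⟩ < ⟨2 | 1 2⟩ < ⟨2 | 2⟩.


Σ has 5 primitive collections:

  {0,4}:  v_{0} + v_{4} = v_{3} ; sig = ⟨2 | 1⟩
  {2,4}:  v_{2} + v_{4} = v_{1} ; sig = ⟨2 | 1⟩
  {2,3}:  v_{2} + v_{3} = v_{0} + v_{1} ; sig = ⟨2 | 1 1⟩
  {0,1,5}:  v_{0} + v_{1} + v_{5} = 0 ; sig = ⟨3 | 0⟩
  {1,3,5}:  v_{1} + v_{3} + v_{5} = v_{4} ; sig = ⟨3 | 1⟩

Sorted signature multiset PRS(X):
{ ⟨2 | 1⟩ ×2,  ⟨2 | 1 1⟩,  ⟨3 | 0⟩,  ⟨3 | 1⟩ }


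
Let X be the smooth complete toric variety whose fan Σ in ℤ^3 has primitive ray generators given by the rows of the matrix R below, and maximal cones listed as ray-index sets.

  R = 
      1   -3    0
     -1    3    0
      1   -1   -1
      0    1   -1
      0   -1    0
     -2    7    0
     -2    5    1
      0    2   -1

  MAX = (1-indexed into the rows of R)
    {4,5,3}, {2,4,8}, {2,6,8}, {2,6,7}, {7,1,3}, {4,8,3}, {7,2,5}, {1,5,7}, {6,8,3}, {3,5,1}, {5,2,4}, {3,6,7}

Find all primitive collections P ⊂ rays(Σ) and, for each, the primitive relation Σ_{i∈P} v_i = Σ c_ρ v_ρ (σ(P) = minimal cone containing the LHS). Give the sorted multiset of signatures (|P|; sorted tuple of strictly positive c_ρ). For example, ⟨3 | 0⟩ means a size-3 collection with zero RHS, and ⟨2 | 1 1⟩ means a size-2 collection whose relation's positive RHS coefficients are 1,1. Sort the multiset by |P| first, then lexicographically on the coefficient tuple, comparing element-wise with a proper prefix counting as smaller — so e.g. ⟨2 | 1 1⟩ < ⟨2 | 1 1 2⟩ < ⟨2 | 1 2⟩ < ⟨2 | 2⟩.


The 11 primitive collections of Σ (r=8, n=3):

  P={1,2}:  v_{1} + v_{2} = 0  →  sig = ⟨2 | 0⟩
  P={1,8}:  v_{1} + v_{8} = v_{3}  →  sig = ⟨2 | 1⟩
  P={2,3}:  v_{2} + v_{3} = v_{8}  →  sig = ⟨2 | 1⟩
  P={5,8}:  v_{5} + v_{8} = v_{4}  →  sig = ⟨2 | 1⟩
  P={7,8}:  v_{7} + v_{8} = v_{6}  →  sig = ⟨2 | 1⟩
  P={1,4}:  v_{1} + v_{4} = v_{3} + v_{5}  →  sig = ⟨2 | 1 1⟩
  P={1,6}:  v_{1} + v_{6} = v_{3} + v_{7}  →  sig = ⟨2 | 1 1⟩
  P={4,6}:  v_{4} + v_{6} = 2·v_{2} + v_{8}  →  sig = ⟨2 | 1 2⟩
  P={4,7}:  v_{4} + v_{7} = 2·v_{2}  →  sig = ⟨2 | 2⟩
  P={5,6}:  v_{5} + v_{6} = 2·v_{2}  →  sig = ⟨2 | 2⟩
  P={3,5,7}:  v_{3} + v_{5} + v_{7} = v_{2}  →  sig = ⟨3 | 1⟩

Sorted signature multiset PRS(X):
[⟨2 | 0⟩, ⟨2 | 1⟩, ⟨2 | 1⟩, ⟨2 | 1⟩, ⟨2 | 1⟩, ⟨2 | 1 1⟩, ⟨2 | 1 1⟩, ⟨2 | 1 2⟩, ⟨2 | 2⟩, ⟨2 | 2⟩, ⟨3 | 1⟩]


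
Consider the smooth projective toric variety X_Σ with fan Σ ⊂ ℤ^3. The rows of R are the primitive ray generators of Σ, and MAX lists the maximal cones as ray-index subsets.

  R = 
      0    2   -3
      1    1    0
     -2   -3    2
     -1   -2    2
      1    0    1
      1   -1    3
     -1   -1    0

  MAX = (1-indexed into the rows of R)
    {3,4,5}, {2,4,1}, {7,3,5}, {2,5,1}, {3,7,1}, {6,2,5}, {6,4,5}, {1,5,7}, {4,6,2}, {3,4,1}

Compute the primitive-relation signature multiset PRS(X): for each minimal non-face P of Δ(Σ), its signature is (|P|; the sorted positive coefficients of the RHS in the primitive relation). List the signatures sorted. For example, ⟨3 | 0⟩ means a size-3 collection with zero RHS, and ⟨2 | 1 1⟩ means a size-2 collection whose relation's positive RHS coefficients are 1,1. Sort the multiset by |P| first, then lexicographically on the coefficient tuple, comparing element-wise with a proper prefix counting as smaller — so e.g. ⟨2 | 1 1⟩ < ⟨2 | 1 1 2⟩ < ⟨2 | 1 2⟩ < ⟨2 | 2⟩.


Δ(Σ) — 7 vertices, 9 min non-faces:

  {2,7}:  v_{2} + v_{7} = 0 ; sig = ⟨2 | 0⟩
  {1,6}:  v_{1} + v_{6} = v_{2} ; sig = ⟨2 | 1⟩
  {2,3}:  v_{2} + v_{3} = v_{4} ; sig = ⟨2 | 1⟩
  {4,7}:  v_{4} + v_{7} = v_{3} ; sig = ⟨2 | 1⟩
  {6,7}:  v_{6} + v_{7} = v_{4} + v_{5} ; sig = ⟨2 | 1 1⟩
  {3,6}:  v_{3} + v_{6} = 2·v_{4} + v_{5} ; sig = ⟨2 | 1 2⟩
  {1,4,5}:  v_{1} + v_{4} + v_{5} = 0 ; sig = ⟨3 | 0⟩
  {1,3,5}:  v_{1} + v_{3} + v_{5} = v_{7} ; sig = ⟨3 | 1⟩
  {2,4,5}:  v_{2} + v_{4} + v_{5} = v_{6} ; sig = ⟨3 | 1⟩

Hence PRS(X_Σ) =
[⟨2 | 0⟩, ⟨2 | 1⟩, ⟨2 | 1⟩, ⟨2 | 1⟩, ⟨2 | 1 1⟩, ⟨2 | 1 2⟩, ⟨3 | 0⟩, ⟨3 | 1⟩, ⟨3 | 1⟩]


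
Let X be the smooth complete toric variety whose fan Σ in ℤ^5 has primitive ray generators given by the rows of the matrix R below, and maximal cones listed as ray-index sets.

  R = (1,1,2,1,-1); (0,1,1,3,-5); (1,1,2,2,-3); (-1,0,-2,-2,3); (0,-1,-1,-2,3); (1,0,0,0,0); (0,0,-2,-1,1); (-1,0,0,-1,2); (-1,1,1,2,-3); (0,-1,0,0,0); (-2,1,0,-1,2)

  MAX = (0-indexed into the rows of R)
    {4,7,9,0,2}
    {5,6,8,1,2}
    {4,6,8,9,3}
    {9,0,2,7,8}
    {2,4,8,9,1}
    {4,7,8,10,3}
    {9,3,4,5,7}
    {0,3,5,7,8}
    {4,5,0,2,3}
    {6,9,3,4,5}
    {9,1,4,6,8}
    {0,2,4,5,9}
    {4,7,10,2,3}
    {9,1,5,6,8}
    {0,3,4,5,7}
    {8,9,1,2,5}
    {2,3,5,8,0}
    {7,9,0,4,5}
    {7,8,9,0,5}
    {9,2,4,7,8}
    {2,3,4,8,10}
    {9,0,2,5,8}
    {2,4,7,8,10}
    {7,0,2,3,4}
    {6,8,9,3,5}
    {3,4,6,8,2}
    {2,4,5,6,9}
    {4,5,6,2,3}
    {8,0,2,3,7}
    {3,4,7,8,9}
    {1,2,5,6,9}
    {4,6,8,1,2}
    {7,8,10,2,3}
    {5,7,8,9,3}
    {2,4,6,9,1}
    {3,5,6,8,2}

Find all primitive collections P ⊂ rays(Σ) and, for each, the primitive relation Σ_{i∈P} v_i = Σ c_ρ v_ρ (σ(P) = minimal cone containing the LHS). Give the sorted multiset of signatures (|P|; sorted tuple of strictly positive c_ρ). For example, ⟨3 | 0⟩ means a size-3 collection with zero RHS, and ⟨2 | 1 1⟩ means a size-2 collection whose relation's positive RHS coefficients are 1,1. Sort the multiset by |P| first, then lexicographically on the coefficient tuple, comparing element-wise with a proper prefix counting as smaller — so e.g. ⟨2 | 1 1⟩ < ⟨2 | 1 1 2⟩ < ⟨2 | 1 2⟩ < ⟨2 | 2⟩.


Σ has 18 primitive collections:

  P={1,7}:  v_{1} + v_{7} = v_{8}  →  sig = ⟨2 | 1⟩
  P={6,7}:  v_{6} + v_{7} = v_{3}  →  sig = ⟨2 | 1⟩
  P={1,3}:  v_{1} + v_{3} = v_{6} + v_{8}  →  sig = ⟨2 | 1 1⟩
  P={0,1}:  v_{0} + v_{1} = v_{2} + v_{5} + v_{8}  →  sig = ⟨2 | 1 1 1⟩
  P={0,6}:  v_{0} + v_{6} = v_{2} + v_{3} + v_{5}  →  sig = ⟨2 | 1 1 1⟩
  P={5,10}:  v_{5} + v_{10} = v_{2} + v_{3} + v_{7}  →  sig = ⟨2 | 1 1 1⟩
  P={9,10}:  v_{9} + v_{10} = v_{4} + v_{7} + v_{8}  →  sig = ⟨2 | 1 1 1⟩
  P={1,10}:  v_{1} + v_{10} = v_{2} + v_{3} + v_{4} + 2·v_{8}  →  sig = ⟨2 | 1 1 1 2⟩
  P={6,10}:  v_{6} + v_{10} = v_{2} + 2·v_{3} + v_{4} + v_{8}  →  sig = ⟨2 | 1 1 1 2⟩
  P={0,10}:  v_{0} + v_{10} = 2·v_{2} + v_{3} + 2·v_{7}  →  sig = ⟨2 | 1 2 2⟩
  P={2,3,9}:  v_{2} + v_{3} + v_{9} = 0  →  sig = ⟨3 | 0⟩
  P={4,5,8}:  v_{4} + v_{5} + v_{8} = 0  →  sig = ⟨3 | 0⟩
  P={2,5,7}:  v_{2} + v_{5} + v_{7} = v_{0}  →  sig = ⟨3 | 1⟩
  P={0,3,9}:  v_{0} + v_{3} + v_{9} = v_{5} + v_{7}  →  sig = ⟨3 | 1 1⟩
  P={0,4,8}:  v_{0} + v_{4} + v_{8} = v_{2} + v_{7}  →  sig = ⟨3 | 1 1⟩
  P={1,4,5}:  v_{1} + v_{4} + v_{5} = v_{2} + v_{6} + v_{9}  →  sig = ⟨3 | 1 1 1⟩
  P={2,6,8,9}:  v_{2} + v_{6} + v_{8} + v_{9} = v_{1}  →  sig = ⟨4 | 1⟩
  P={2,3,4,7,8}:  v_{2} + v_{3} + v_{4} + v_{7} + v_{8} = v_{10}  →  sig = ⟨5 | 1⟩

Hence PRS(X_Σ) =
[⟨2 | 1⟩, ⟨2 | 1⟩, ⟨2 | 1 1⟩, ⟨2 | 1 1 1⟩, ⟨2 | 1 1 1⟩, ⟨2 | 1 1 1⟩, ⟨2 | 1 1 1⟩, ⟨2 | 1 1 1 2⟩, ⟨2 | 1 1 1 2⟩, ⟨2 | 1 2 2⟩, ⟨3 | 0⟩, ⟨3 | 0⟩, ⟨3 | 1⟩, ⟨3 | 1 1⟩, ⟨3 | 1 1⟩, ⟨3 | 1 1 1⟩, ⟨4 | 1⟩, ⟨5 | 1⟩]


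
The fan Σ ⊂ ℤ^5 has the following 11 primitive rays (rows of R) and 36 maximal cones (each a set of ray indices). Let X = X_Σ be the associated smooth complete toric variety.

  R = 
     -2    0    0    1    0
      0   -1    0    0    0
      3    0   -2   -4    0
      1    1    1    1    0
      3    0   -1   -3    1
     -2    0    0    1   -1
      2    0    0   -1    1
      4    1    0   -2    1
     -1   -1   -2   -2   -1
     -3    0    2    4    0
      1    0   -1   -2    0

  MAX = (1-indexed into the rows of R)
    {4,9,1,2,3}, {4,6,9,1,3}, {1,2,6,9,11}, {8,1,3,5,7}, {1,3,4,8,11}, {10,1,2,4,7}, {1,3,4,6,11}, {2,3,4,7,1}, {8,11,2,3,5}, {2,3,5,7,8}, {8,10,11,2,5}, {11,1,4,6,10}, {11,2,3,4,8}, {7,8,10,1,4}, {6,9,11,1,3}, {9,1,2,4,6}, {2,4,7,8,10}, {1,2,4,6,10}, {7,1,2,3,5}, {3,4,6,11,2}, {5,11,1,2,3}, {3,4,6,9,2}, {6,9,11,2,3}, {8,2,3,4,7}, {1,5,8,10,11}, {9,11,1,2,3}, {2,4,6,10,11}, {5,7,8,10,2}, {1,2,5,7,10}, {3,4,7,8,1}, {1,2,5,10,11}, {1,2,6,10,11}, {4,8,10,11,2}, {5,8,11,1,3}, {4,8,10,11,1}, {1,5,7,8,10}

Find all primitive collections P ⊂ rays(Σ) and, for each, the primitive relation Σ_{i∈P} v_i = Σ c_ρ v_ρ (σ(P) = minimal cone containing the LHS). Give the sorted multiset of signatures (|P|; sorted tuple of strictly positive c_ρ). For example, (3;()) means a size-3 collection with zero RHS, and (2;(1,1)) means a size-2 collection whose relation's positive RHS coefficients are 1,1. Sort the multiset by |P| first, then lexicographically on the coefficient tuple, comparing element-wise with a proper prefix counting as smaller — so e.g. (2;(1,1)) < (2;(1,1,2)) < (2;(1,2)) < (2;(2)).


Primitive collections (14):

  P = {3,10}:  v_{3} + v_{10} = 0 — sig = (2;())
  P = {6,7}:  v_{6} + v_{7} = 0 — sig = (2;())
  P = {4,5}:  v_{4} + v_{5} = v_{8} — sig = (2;(1))
  P = {5,6}:  v_{5} + v_{6} = v_{11} — sig = (2;(1))
  P = {7,11}:  v_{7} + v_{11} = v_{5} — sig = (2;(1))
  P = {8,9}:  v_{8} + v_{9} = v_{3} — sig = (2;(1))
  P = {6,8}:  v_{6} + v_{8} = v_{4} + v_{11} — sig = (2;(1,1))
  P = {7,9}:  v_{7} + v_{9} = v_{1} + v_{2} + v_{3} — sig = (2;(1,1,1))
  P = {9,10}:  v_{9} + v_{10} = v_{1} + v_{2} + v_{6} — sig = (2;(1,1,1))
  P = {5,9}:  v_{5} + v_{9} = v_{1} + v_{2} + v_{3} + v_{11} — sig = (2;(1,1,1,1))
  P = {1,2,8}:  v_{1} + v_{2} + v_{8} = v_{7} — sig = (3;(1))
  P = {4,9,11}:  v_{4} + v_{9} + v_{11} = v_{3} + v_{6} — sig = (3;(1,1))
  P = {1,2,4,11}:  v_{1} + v_{2} + v_{4} + v_{11} = 0 — sig = (4;())
  P = {1,2,3,6}:  v_{1} + v_{2} + v_{3} + v_{6} = v_{9} — sig = (4;(1))

Signatures (|P|; sorted positive RHS coefficients), sorted:
{ (2;()) ×2,  (2;(1)) ×4,  (2;(1,1)),  (2;(1,1,1)) ×2,  (2;(1,1,1,1)),  (3;(1)),  (3;(1,1)),  (4;()),  (4;(1)) }


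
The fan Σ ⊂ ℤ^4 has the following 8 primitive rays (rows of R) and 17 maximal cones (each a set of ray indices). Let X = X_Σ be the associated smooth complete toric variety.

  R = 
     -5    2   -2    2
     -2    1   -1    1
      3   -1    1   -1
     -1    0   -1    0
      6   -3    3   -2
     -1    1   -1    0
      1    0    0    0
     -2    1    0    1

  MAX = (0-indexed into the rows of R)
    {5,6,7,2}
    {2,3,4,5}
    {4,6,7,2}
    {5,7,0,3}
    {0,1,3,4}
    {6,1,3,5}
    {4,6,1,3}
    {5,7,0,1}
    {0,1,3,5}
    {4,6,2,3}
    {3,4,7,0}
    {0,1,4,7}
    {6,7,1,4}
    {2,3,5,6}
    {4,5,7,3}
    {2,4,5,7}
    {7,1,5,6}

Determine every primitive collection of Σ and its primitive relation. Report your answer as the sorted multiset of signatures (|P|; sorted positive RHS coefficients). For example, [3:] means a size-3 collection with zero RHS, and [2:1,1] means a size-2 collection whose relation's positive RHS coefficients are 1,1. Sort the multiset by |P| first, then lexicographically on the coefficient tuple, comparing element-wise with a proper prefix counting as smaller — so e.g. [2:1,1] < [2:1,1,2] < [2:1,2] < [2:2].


Minimal non-faces — 9 found among 8 rays, 17 max cones:

  • {0,2}:  v_{0} + v_{2} = v_{1} ; sig = [2:1]
  • {1,2}:  v_{1} + v_{2} = v_{6} ; sig = [2:1]
  • {0,6}:  v_{0} + v_{6} = 2·v_{1} ; sig = [2:2]
  • {0,4,5}:  v_{0} + v_{4} + v_{5} = 0 ; sig = [3:]
  • {2,3,7}:  v_{2} + v_{3} + v_{7} = 0 ; sig = [3:]
  • {1,3,7}:  v_{1} + v_{3} + v_{7} = v_{0} ; sig = [3:1]
  • {1,4,5}:  v_{1} + v_{4} + v_{5} = v_{2} ; sig = [3:1]
  • {3,6,7}:  v_{3} + v_{6} + v_{7} = v_{1} ; sig = [3:1]
  • {4,5,6}:  v_{4} + v_{5} + v_{6} = 2·v_{2} ; sig = [3:2]

Sorted signature multiset PRS(X):
{ [2:1] ×2,  [2:2],  [3:] ×2,  [3:1] ×3,  [3:2] }


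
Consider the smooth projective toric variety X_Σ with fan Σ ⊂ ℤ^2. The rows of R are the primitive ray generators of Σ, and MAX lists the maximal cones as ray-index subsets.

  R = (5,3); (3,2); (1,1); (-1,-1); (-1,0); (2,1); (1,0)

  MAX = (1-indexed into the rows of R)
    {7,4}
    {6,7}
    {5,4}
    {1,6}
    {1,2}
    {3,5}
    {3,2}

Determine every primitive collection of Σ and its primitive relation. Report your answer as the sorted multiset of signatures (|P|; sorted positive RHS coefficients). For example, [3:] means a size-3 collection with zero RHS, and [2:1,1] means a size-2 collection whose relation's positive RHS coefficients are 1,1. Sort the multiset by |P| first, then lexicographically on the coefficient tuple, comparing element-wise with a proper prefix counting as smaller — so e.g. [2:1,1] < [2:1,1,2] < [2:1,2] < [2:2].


Minimal non-faces — 14 found among 7 rays, 7 max cones:

  P = {3,4}:  v_{3} + v_{4} = 0 — sig = [2:]
  P = {5,7}:  v_{5} + v_{7} = 0 — sig = [2:]
  P = {2,4}:  v_{2} + v_{4} = v_{6} — sig = [2:1]
  P = {2,6}:  v_{2} + v_{6} = v_{1} — sig = [2:1]
  P = {3,6}:  v_{3} + v_{6} = v_{2} — sig = [2:1]
  P = {3,7}:  v_{3} + v_{7} = v_{6} — sig = [2:1]
  P = {4,6}:  v_{4} + v_{6} = v_{7} — sig = [2:1]
  P = {5,6}:  v_{5} + v_{6} = v_{3} — sig = [2:1]
  P = {1,5}:  v_{1} + v_{5} = v_{2} + v_{3} — sig = [2:1,1]
  P = {1,3}:  v_{1} + v_{3} = 2·v_{2} — sig = [2:2]
  P = {1,4}:  v_{1} + v_{4} = 2·v_{6} — sig = [2:2]
  P = {2,5}:  v_{2} + v_{5} = 2·v_{3} — sig = [2:2]
  P = {2,7}:  v_{2} + v_{7} = 2·v_{6} — sig = [2:2]
  P = {1,7}:  v_{1} + v_{7} = 3·v_{6} — sig = [2:3]

Hence PRS(X_Σ) =
{ [2:] ×2,  [2:1] ×6,  [2:1,1],  [2:2] ×4,  [2:3] }


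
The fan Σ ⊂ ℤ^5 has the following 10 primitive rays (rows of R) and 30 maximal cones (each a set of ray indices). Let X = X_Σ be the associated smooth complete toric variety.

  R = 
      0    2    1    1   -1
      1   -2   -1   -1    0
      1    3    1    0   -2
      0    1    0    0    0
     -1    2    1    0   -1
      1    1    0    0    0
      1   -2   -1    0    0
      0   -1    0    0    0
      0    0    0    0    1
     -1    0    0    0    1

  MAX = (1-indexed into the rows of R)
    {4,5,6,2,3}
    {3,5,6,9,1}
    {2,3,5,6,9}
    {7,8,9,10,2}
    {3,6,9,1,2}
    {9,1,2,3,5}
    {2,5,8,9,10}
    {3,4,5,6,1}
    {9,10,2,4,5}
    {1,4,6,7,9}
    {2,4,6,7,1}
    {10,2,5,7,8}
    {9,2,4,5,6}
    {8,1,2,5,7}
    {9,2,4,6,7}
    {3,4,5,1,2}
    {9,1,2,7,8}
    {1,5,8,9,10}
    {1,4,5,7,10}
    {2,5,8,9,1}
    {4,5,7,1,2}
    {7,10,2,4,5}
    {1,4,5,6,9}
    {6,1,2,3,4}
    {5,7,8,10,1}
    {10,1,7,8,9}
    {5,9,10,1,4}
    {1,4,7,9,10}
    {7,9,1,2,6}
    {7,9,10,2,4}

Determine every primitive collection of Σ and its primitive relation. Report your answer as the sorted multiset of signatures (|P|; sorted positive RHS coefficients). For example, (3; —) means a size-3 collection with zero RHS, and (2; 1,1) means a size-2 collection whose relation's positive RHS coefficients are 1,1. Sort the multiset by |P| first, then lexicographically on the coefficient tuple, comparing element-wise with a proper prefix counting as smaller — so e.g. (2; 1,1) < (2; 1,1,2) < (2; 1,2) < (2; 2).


Primitive collections (12):

  P={4,8}:  v_{4} + v_{8} = 0  so sig = (2; —)
  P={3,10}:  v_{3} + v_{10} = v_{5} + v_{6}  so sig = (2; 1,1)
  P={6,10}:  v_{6} + v_{10} = v_{4} + v_{9}  so sig = (2; 1,1)
  P={6,8}:  v_{6} + v_{8} = v_{1} + v_{2} + v_{9}  so sig = (2; 1,1,1)
  P={3,8}:  v_{3} + v_{8} = 2·v_{1} + 2·v_{2} + v_{5} + v_{9}  so sig = (2; 1,1,2,2)
  P={3,7}:  v_{3} + v_{7} = 2·v_{1} + 2·v_{2} + v_{4}  so sig = (2; 1,2,2)
  P={1,2,10}:  v_{1} + v_{2} + v_{10} = 0  so sig = (3; —)
  P={5,7,9}:  v_{5} + v_{7} + v_{9} = 0  so sig = (3; —)
  P={5,6,7}:  v_{5} + v_{6} + v_{7} = v_{1} + v_{2} + v_{4}  so sig = (3; 1,1,1)
  P={3,4,9}:  v_{3} + v_{4} + v_{9} = v_{5} + 2·v_{6}  so sig = (3; 1,2)
  P={1,2,4,9}:  v_{1} + v_{2} + v_{4} + v_{9} = v_{6}  so sig = (4; 1)
  P={1,2,5,6}:  v_{1} + v_{2} + v_{5} + v_{6} = v_{3}  so sig = (4; 1)

Hence PRS(X_Σ) =
    (2; —)
    (2; 1,1)
    (2; 1,1)
    (2; 1,1,1)
    (2; 1,1,2,2)
    (2; 1,2,2)
    (3; —)
    (3; —)
    (3; 1,1,1)
    (3; 1,2)
    (4; 1)
    (4; 1)


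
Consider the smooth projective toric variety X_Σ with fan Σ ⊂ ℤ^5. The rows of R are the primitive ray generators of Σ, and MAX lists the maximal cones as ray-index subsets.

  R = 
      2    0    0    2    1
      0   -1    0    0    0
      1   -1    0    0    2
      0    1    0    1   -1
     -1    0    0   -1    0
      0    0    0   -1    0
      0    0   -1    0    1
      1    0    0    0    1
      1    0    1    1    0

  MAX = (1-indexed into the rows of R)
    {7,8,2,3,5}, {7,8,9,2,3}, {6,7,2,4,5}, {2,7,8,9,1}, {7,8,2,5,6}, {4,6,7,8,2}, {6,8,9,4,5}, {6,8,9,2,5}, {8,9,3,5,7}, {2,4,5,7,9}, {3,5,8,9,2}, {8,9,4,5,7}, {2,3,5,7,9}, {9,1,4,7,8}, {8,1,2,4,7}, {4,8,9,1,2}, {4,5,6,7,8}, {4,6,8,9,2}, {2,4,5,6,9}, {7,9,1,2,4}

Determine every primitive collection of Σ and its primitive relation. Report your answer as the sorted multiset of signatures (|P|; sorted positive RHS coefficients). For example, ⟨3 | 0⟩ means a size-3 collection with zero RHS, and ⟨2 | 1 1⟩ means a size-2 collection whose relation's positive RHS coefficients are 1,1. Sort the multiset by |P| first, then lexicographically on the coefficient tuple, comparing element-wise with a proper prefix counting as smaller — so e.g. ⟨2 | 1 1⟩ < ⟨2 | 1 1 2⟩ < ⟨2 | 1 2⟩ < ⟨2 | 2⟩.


Δ(Σ) — 9 vertices, 9 min non-faces:

  • {1,5}:  v_{1} + v_{5} = v_{7} + v_{9} ; sig = ⟨2 | 1 1⟩
  • {3,4}:  v_{3} + v_{4} = v_{7} + v_{9} ; sig = ⟨2 | 1 1⟩
  • {1,6}:  v_{1} + v_{6} = v_{2} + v_{4} + 2·v_{8} ; sig = ⟨2 | 1 1 2⟩
  • {3,6}:  v_{3} + v_{6} = v_{2} + v_{5} + 2·v_{8} ; sig = ⟨2 | 1 1 2⟩
  • {1,3}:  v_{1} + v_{3} = v_{2} + 2·v_{7} + v_{8} + 2·v_{9} ; sig = ⟨2 | 1 1 2 2⟩
  • {6,7,9}:  v_{6} + v_{7} + v_{9} = v_{8} ; sig = ⟨3 | 1⟩
  • {2,4,5,8}:  v_{2} + v_{4} + v_{5} + v_{8} = 0 ; sig = ⟨4 | 0⟩
  • {2,4,7,8,9}:  v_{2} + v_{4} + v_{7} + v_{8} + v_{9} = v_{1} ; sig = ⟨5 | 1⟩
  • {2,5,7,8,9}:  v_{2} + v_{5} + v_{7} + v_{8} + v_{9} = v_{3} ; sig = ⟨5 | 1⟩

so the primitive-relation signature multiset is
{ ⟨2 | 1 1⟩ ×2,  ⟨2 | 1 1 2⟩ ×2,  ⟨2 | 1 1 2 2⟩,  ⟨3 | 1⟩,  ⟨4 | 0⟩,  ⟨5 | 1⟩ ×2 }


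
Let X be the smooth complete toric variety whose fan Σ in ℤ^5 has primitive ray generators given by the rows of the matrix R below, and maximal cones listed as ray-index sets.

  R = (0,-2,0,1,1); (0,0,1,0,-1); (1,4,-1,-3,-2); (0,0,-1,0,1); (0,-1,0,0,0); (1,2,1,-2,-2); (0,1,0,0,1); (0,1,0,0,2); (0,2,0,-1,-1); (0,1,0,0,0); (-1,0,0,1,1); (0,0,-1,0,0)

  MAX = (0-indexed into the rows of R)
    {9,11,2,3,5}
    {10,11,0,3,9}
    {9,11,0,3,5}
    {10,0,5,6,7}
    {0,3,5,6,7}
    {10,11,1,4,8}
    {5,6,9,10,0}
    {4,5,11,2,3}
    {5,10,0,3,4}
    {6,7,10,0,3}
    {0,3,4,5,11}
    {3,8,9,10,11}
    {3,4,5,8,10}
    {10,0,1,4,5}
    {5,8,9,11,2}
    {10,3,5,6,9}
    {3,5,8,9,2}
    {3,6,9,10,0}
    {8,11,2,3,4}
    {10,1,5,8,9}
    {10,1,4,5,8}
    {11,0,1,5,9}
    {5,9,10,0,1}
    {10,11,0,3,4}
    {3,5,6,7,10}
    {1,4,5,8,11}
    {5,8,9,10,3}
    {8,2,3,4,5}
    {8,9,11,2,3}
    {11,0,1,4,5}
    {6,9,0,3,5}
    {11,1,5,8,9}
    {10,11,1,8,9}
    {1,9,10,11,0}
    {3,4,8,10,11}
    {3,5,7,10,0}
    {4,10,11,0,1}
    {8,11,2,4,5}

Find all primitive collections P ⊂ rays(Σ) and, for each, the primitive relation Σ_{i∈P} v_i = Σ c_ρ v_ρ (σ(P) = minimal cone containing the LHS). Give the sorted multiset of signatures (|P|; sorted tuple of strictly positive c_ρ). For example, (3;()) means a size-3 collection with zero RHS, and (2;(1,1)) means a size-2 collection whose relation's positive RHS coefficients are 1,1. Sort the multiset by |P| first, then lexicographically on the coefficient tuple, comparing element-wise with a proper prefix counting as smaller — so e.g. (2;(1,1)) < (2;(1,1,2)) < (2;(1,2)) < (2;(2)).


Δ(Σ) — 12 vertices, 21 min non-faces:

  {0,8}:  v_{0} + v_{8} = 0 ; sig = (2;())
  {1,3}:  v_{1} + v_{3} = 0 ; sig = (2;())
  {4,9}:  v_{4} + v_{9} = 0 ; sig = (2;())
  {6,11}:  v_{6} + v_{11} = v_{3} + v_{9} ; sig = (2;(1,1))
  {7,11}:  v_{7} + v_{11} = v_{3} + v_{6} ; sig = (2;(1,1))
  {0,2}:  v_{0} + v_{2} = v_{3} + v_{5} + v_{11} ; sig = (2;(1,1,1))
  {1,2}:  v_{1} + v_{2} = v_{5} + v_{8} + v_{11} ; sig = (2;(1,1,1))
  {1,6}:  v_{1} + v_{6} = v_{0} + v_{5} + v_{9} + v_{10} ; sig = (2;(1,1,1,1))
  {1,7}:  v_{1} + v_{7} = v_{0} + v_{5} + v_{6} + v_{10} ; sig = (2;(1,1,1,1))
  {4,6}:  v_{4} + v_{6} = v_{0} + v_{3} + v_{5} + v_{10} ; sig = (2;(1,1,1,1))
  {6,8}:  v_{6} + v_{8} = v_{3} + v_{5} + v_{9} + v_{10} ; sig = (2;(1,1,1,1))
  {7,8}:  v_{7} + v_{8} = v_{3} + v_{5} + v_{6} + v_{10} ; sig = (2;(1,1,1,1))
  {2,6}:  v_{2} + v_{6} = 2·v_{3} + v_{5} + v_{8} + v_{9} ; sig = (2;(1,1,1,2))
  {2,7}:  v_{2} + v_{7} = 3·v_{3} + 2·v_{5} + v_{9} + v_{10} ; sig = (2;(1,1,2,3))
  {2,10}:  v_{2} + v_{10} = v_{3} + 2·v_{8} ; sig = (2;(1,2))
  {7,9}:  v_{7} + v_{9} = 2·v_{6} ; sig = (2;(2))
  {4,7}:  v_{4} + v_{7} = 2·v_{0} + 2·v_{3} + 2·v_{5} + 2·v_{10} ; sig = (2;(2,2,2,2))
  {5,10,11}:  v_{5} + v_{10} + v_{11} = v_{8} ; sig = (3;(1))
  {3,5,8,11}:  v_{3} + v_{5} + v_{8} + v_{11} = v_{2} ; sig = (4;(1))
  {0,3,5,6,10}:  v_{0} + v_{3} + v_{5} + v_{6} + v_{10} = v_{7} ; sig = (5;(1))
  {0,3,5,9,10}:  v_{0} + v_{3} + v_{5} + v_{9} + v_{10} = v_{6} ; sig = (5;(1))

Hence PRS(X_Σ) =
    (2;())
    (2;())
    (2;())
    (2;(1,1))
    (2;(1,1))
    (2;(1,1,1))
    (2;(1,1,1))
    (2;(1,1,1,1))
    (2;(1,1,1,1))
    (2;(1,1,1,1))
    (2;(1,1,1,1))
    (2;(1,1,1,1))
    (2;(1,1,1,2))
    (2;(1,1,2,3))
    (2;(1,2))
    (2;(2))
    (2;(2,2,2,2))
    (3;(1))
    (4;(1))
    (5;(1))
    (5;(1))
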